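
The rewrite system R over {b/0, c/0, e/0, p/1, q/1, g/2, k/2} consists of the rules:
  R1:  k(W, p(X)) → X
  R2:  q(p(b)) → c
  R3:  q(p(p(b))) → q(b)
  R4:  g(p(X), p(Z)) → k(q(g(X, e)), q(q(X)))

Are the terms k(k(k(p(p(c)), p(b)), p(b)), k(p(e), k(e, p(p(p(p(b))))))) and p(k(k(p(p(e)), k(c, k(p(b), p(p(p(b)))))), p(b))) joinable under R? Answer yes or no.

Reduce t₁ = k(k(k(p(p(c)), p(b)), p(b)), k(p(e), k(e, p(p(p(p(b))))))):
1. k(k(k(p(p(c)), p(b)), p(b)), k(p(e), k(e, p(p(p(p(b)))))))  →  k(b, k(p(e), k(e, p(p(p(p(b)))))))   [R1 at 1]
2. k(b, k(p(e), k(e, p(p(p(p(b)))))))  →  k(b, k(p(e), p(p(p(b)))))   [R1 at 2.2]
3. k(b, k(p(e), p(p(p(b)))))  →  k(b, p(p(b)))   [R1 at 2]
4. k(b, p(p(b)))  →  p(b)   [R1 at ε]

Reduce t₂ = p(k(k(p(p(e)), k(c, k(p(b), p(p(p(b)))))), p(b))):
1. p(k(k(p(p(e)), k(c, k(p(b), p(p(p(b)))))), p(b)))  →  p(b)   [R1 at 1]

yes — NF(t₁) = p(b), NF(t₂) = p(b)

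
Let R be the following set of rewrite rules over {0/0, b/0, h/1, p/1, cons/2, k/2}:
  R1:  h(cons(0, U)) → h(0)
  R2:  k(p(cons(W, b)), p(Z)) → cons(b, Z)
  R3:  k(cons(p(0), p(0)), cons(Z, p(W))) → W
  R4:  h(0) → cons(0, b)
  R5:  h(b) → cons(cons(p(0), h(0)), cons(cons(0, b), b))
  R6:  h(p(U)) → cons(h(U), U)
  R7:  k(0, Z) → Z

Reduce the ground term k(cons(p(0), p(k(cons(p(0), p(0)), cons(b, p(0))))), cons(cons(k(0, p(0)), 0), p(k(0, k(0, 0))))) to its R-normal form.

1. k(cons(p(0), p(k(cons(p(0), p(0)), cons(b, p(0))))), cons(cons(k(0, p(0)), 0), p(k(0, k(0, 0)))))  →  k(cons(p(0), p(0)), cons(cons(k(0, p(0)), 0), p(k(0, k(0, 0)))))   [R3 at 1.2.1]
2. k(cons(p(0), p(0)), cons(cons(k(0, p(0)), 0), p(k(0, k(0, 0)))))  →  k(0, k(0, 0))   [R3 at ε]
3. k(0, k(0, 0))  →  k(0, 0)   [R7 at ε]
4. k(0, 0)  →  0   [R7 at ε]

0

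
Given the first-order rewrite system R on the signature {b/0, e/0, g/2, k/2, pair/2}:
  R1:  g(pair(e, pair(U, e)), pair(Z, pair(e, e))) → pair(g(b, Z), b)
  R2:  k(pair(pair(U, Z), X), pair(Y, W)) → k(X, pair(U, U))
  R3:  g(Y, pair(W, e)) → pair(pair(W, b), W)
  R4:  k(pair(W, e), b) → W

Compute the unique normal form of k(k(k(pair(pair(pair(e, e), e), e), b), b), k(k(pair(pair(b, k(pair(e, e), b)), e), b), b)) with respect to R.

1. k(k(k(pair(pair(pair(e, e), e), e), b), b), k(k(pair(pair(b, k(pair(e, e), b)), e), b), b))  →  k(k(pair(pair(e, e), e), b), k(k(pair(pair(b, k(pair(e, e), b)), e), b), b))   [R4 at 1.1]
2. k(k(pair(pair(e, e), e), b), k(k(pair(pair(b, k(pair(e, e), b)), e), b), b))  →  k(pair(e, e), k(k(pair(pair(b, k(pair(e, e), b)), e), b), b))   [R4 at 1]
3. k(pair(e, e), k(k(pair(pair(b, k(pair(e, e), b)), e), b), b))  →  k(pair(e, e), k(pair(b, k(pair(e, e), b)), b))   [R4 at 2.1]
4. k(pair(e, e), k(pair(b, k(pair(e, e), b)), b))  →  k(pair(e, e), k(pair(b, e), b))   [R4 at 2.1.2]
5. k(pair(e, e), k(pair(b, e), b))  →  k(pair(e, e), b)   [R4 at 2]
6. k(pair(e, e), b)  →  e   [R4 at ε]

e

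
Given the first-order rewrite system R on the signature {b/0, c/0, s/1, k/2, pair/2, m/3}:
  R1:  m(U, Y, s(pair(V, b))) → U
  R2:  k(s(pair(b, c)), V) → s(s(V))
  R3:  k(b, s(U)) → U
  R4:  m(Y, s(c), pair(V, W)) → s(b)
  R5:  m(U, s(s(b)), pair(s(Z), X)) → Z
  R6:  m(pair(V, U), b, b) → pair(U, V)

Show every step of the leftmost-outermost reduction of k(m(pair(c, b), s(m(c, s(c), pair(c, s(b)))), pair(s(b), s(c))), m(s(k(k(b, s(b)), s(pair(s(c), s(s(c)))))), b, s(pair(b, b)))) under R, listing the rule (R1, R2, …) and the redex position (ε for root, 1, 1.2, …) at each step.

pair(s(c), s(s(c)))

1. k(m(pair(c, b), s(m(c, s(c), pair(c, s(b)))), pair(s(b), s(c))), m(s(k(k(b, s(b)), s(pair(s(c), s(s(c)))))), b, s(pair(b, b))))  →  k(m(pair(c, b), s(s(b)), pair(s(b), s(c))), m(s(k(k(b, s(b)), s(pair(s(c), s(s(c)))))), b, s(pair(b, b))))   [R4 at 1.2.1]
2. k(m(pair(c, b), s(s(b)), pair(s(b), s(c))), m(s(k(k(b, s(b)), s(pair(s(c), s(s(c)))))), b, s(pair(b, b))))  →  k(b, m(s(k(k(b, s(b)), s(pair(s(c), s(s(c)))))), b, s(pair(b, b))))   [R5 at 1]
3. k(b, m(s(k(k(b, s(b)), s(pair(s(c), s(s(c)))))), b, s(pair(b, b))))  →  k(b, s(k(k(b, s(b)), s(pair(s(c), s(s(c)))))))   [R1 at 2]
4. k(b, s(k(k(b, s(b)), s(pair(s(c), s(s(c)))))))  →  k(k(b, s(b)), s(pair(s(c), s(s(c)))))   [R3 at ε]
5. k(k(b, s(b)), s(pair(s(c), s(s(c)))))  →  k(b, s(pair(s(c), s(s(c)))))   [R3 at 1]
6. k(b, s(pair(s(c), s(s(c)))))  →  pair(s(c), s(s(c)))   [R3 at ε]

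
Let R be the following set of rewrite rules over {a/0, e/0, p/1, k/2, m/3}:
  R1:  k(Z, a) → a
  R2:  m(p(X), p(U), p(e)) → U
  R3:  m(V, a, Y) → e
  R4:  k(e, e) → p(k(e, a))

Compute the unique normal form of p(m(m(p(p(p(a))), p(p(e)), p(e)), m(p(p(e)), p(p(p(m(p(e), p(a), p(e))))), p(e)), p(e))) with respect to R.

1. p(m(m(p(p(p(a))), p(p(e)), p(e)), m(p(p(e)), p(p(p(m(p(e), p(a), p(e))))), p(e)), p(e)))  →  p(m(p(e), m(p(p(e)), p(p(p(m(p(e), p(a), p(e))))), p(e)), p(e)))   [R2 at 1.1]
2. p(m(p(e), m(p(p(e)), p(p(p(m(p(e), p(a), p(e))))), p(e)), p(e)))  →  p(m(p(e), p(p(m(p(e), p(a), p(e)))), p(e)))   [R2 at 1.2]
3. p(m(p(e), p(p(m(p(e), p(a), p(e)))), p(e)))  →  p(p(m(p(e), p(a), p(e))))   [R2 at 1]
4. p(p(m(p(e), p(a), p(e))))  →  p(p(a))   [R2 at 1.1]

p(p(a))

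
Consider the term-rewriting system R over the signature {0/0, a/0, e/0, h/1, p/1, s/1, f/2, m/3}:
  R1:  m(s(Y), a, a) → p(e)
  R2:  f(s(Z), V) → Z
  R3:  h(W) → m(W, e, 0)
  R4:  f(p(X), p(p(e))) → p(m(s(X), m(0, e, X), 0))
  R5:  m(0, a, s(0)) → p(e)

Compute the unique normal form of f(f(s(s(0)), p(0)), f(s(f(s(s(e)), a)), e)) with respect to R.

1. f(f(s(s(0)), p(0)), f(s(f(s(s(e)), a)), e))  →  f(s(0), f(s(f(s(s(e)), a)), e))   [R2 at 1]
2. f(s(0), f(s(f(s(s(e)), a)), e))  →  0   [R2 at ε]

0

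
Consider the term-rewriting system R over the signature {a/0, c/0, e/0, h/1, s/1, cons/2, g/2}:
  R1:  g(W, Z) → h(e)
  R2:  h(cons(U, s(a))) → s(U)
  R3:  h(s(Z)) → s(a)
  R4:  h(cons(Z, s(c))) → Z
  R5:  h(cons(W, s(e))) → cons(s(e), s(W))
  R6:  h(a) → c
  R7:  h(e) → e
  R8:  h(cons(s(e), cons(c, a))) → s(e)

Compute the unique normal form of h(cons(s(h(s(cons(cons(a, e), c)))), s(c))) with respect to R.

s(s(a))

1. h(cons(s(h(s(cons(cons(a, e), c)))), s(c)))  →  s(h(s(cons(cons(a, e), c))))   [R4 at ε]
2. s(h(s(cons(cons(a, e), c))))  →  s(s(a))   [R3 at 1]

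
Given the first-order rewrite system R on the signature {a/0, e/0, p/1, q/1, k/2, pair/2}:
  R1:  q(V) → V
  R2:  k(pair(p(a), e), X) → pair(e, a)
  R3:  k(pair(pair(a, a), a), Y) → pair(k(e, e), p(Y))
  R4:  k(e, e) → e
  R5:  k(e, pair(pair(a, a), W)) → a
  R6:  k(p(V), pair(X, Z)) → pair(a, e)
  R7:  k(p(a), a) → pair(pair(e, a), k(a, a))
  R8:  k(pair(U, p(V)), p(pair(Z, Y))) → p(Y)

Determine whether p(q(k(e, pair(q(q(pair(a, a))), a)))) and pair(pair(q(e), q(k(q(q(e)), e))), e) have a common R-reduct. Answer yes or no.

Reduce t₁ = p(q(k(e, pair(q(q(pair(a, a))), a)))):
1. p(q(k(e, pair(q(q(pair(a, a))), a))))  →  p(k(e, pair(q(q(pair(a, a))), a)))   [R1 at 1]
2. p(k(e, pair(q(q(pair(a, a))), a)))  →  p(k(e, pair(q(pair(a, a)), a)))   [R1 at 1.2.1]
3. p(k(e, pair(q(pair(a, a)), a)))  →  p(k(e, pair(pair(a, a), a)))   [R1 at 1.2.1]
4. p(k(e, pair(pair(a, a), a)))  →  p(a)   [R5 at 1]

Reduce t₂ = pair(pair(q(e), q(k(q(q(e)), e))), e):
1. pair(pair(q(e), q(k(q(q(e)), e))), e)  →  pair(pair(e, q(k(q(q(e)), e))), e)   [R1 at 1.1]
2. pair(pair(e, q(k(q(q(e)), e))), e)  →  pair(pair(e, k(q(q(e)), e)), e)   [R1 at 1.2]
3. pair(pair(e, k(q(q(e)), e)), e)  →  pair(pair(e, k(q(e), e)), e)   [R1 at 1.2.1]
4. pair(pair(e, k(q(e), e)), e)  →  pair(pair(e, k(e, e)), e)   [R1 at 1.2.1]
5. pair(pair(e, k(e, e)), e)  →  pair(pair(e, e), e)   [R4 at 1.2]

no — NF(t₁) = p(a), NF(t₂) = pair(pair(e, e), e)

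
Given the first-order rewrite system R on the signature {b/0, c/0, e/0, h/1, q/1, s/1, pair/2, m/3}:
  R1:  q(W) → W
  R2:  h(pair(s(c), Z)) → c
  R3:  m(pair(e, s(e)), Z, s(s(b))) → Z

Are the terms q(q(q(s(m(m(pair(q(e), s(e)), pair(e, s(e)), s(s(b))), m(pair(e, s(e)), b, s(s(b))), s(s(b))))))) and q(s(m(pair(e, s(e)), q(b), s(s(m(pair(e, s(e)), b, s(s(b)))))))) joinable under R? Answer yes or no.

Reduce t₁ = q(q(q(s(m(m(pair(q(e), s(e)), pair(e, s(e)), s(s(b))), m(pair(e, s(e)), b, s(s(b))), s(s(b))))))):
1. q(q(q(s(m(m(pair(q(e), s(e)), pair(e, s(e)), s(s(b))), m(pair(e, s(e)), b, s(s(b))), s(s(b)))))))  →  q(q(s(m(m(pair(q(e), s(e)), pair(e, s(e)), s(s(b))), m(pair(e, s(e)), b, s(s(b))), s(s(b))))))   [R1 at ε]
2. q(q(s(m(m(pair(q(e), s(e)), pair(e, s(e)), s(s(b))), m(pair(e, s(e)), b, s(s(b))), s(s(b))))))  →  q(s(m(m(pair(q(e), s(e)), pair(e, s(e)), s(s(b))), m(pair(e, s(e)), b, s(s(b))), s(s(b)))))   [R1 at ε]
3. q(s(m(m(pair(q(e), s(e)), pair(e, s(e)), s(s(b))), m(pair(e, s(e)), b, s(s(b))), s(s(b)))))  →  s(m(m(pair(q(e), s(e)), pair(e, s(e)), s(s(b))), m(pair(e, s(e)), b, s(s(b))), s(s(b))))   [R1 at ε]
4. s(m(m(pair(q(e), s(e)), pair(e, s(e)), s(s(b))), m(pair(e, s(e)), b, s(s(b))), s(s(b))))  →  s(m(m(pair(e, s(e)), pair(e, s(e)), s(s(b))), m(pair(e, s(e)), b, s(s(b))), s(s(b))))   [R1 at 1.1.1.1]
5. s(m(m(pair(e, s(e)), pair(e, s(e)), s(s(b))), m(pair(e, s(e)), b, s(s(b))), s(s(b))))  →  s(m(pair(e, s(e)), m(pair(e, s(e)), b, s(s(b))), s(s(b))))   [R3 at 1.1]
6. s(m(pair(e, s(e)), m(pair(e, s(e)), b, s(s(b))), s(s(b))))  →  s(m(pair(e, s(e)), b, s(s(b))))   [R3 at 1]
7. s(m(pair(e, s(e)), b, s(s(b))))  →  s(b)   [R3 at 1]

Reduce t₂ = q(s(m(pair(e, s(e)), q(b), s(s(m(pair(e, s(e)), b, s(s(b)))))))):
1. q(s(m(pair(e, s(e)), q(b), s(s(m(pair(e, s(e)), b, s(s(b))))))))  →  s(m(pair(e, s(e)), q(b), s(s(m(pair(e, s(e)), b, s(s(b)))))))   [R1 at ε]
2. s(m(pair(e, s(e)), q(b), s(s(m(pair(e, s(e)), b, s(s(b)))))))  →  s(m(pair(e, s(e)), b, s(s(m(pair(e, s(e)), b, s(s(b)))))))   [R1 at 1.2]
3. s(m(pair(e, s(e)), b, s(s(m(pair(e, s(e)), b, s(s(b)))))))  →  s(m(pair(e, s(e)), b, s(s(b))))   [R3 at 1.3.1.1]
4. s(m(pair(e, s(e)), b, s(s(b))))  →  s(b)   [R3 at 1]

yes — NF(t₁) = s(b), NF(t₂) = s(b)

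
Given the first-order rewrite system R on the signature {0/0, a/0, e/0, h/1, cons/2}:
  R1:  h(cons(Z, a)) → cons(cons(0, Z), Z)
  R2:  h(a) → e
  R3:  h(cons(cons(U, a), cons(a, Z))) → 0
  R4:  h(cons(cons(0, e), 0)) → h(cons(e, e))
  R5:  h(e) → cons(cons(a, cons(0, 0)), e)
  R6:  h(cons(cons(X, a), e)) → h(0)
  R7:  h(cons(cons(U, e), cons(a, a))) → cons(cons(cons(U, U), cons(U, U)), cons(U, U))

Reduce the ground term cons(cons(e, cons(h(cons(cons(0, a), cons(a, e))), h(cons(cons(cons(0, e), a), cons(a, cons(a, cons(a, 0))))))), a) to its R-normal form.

1. cons(cons(e, cons(h(cons(cons(0, a), cons(a, e))), h(cons(cons(cons(0, e), a), cons(a, cons(a, cons(a, 0))))))), a)  →  cons(cons(e, cons(0, h(cons(cons(cons(0, e), a), cons(a, cons(a, cons(a, 0))))))), a)   [R3 at 1.2.1]
2. cons(cons(e, cons(0, h(cons(cons(cons(0, e), a), cons(a, cons(a, cons(a, 0))))))), a)  →  cons(cons(e, cons(0, 0)), a)   [R3 at 1.2.2]

cons(cons(e, cons(0, 0)), a)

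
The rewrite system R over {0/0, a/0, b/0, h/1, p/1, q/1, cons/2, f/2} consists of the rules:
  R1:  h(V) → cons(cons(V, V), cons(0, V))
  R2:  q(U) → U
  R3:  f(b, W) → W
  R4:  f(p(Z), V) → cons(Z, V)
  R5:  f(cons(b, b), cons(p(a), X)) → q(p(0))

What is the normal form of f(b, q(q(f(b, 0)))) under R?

0

1. f(b, q(q(f(b, 0))))  →  q(q(f(b, 0)))   [R3 at ε]
2. q(q(f(b, 0)))  →  q(f(b, 0))   [R2 at ε]
3. q(f(b, 0))  →  f(b, 0)   [R2 at ε]
4. f(b, 0)  →  0   [R3 at ε]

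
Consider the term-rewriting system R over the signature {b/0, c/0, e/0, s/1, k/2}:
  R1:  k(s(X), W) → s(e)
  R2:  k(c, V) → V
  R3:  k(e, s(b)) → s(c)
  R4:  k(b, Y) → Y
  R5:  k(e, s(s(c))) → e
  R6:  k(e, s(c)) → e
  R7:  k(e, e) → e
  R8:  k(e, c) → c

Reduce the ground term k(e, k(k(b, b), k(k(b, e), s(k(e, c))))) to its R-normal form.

e

1. k(e, k(k(b, b), k(k(b, e), s(k(e, c)))))  →  k(e, k(b, k(k(b, e), s(k(e, c)))))   [R4 at 2.1]
2. k(e, k(b, k(k(b, e), s(k(e, c)))))  →  k(e, k(k(b, e), s(k(e, c))))   [R4 at 2]
3. k(e, k(k(b, e), s(k(e, c))))  →  k(e, k(e, s(k(e, c))))   [R4 at 2.1]
4. k(e, k(e, s(k(e, c))))  →  k(e, k(e, s(c)))   [R8 at 2.2.1]
5. k(e, k(e, s(c)))  →  k(e, e)   [R6 at 2]
6. k(e, e)  →  e   [R7 at ε]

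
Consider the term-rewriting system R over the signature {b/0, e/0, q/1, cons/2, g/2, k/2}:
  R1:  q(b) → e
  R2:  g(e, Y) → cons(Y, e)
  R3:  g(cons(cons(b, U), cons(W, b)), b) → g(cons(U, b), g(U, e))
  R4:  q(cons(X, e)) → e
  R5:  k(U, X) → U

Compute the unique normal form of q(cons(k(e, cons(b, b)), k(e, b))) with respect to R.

1. q(cons(k(e, cons(b, b)), k(e, b)))  →  q(cons(e, k(e, b)))   [R5 at 1.1]
2. q(cons(e, k(e, b)))  →  q(cons(e, e))   [R5 at 1.2]
3. q(cons(e, e))  →  e   [R4 at ε]

e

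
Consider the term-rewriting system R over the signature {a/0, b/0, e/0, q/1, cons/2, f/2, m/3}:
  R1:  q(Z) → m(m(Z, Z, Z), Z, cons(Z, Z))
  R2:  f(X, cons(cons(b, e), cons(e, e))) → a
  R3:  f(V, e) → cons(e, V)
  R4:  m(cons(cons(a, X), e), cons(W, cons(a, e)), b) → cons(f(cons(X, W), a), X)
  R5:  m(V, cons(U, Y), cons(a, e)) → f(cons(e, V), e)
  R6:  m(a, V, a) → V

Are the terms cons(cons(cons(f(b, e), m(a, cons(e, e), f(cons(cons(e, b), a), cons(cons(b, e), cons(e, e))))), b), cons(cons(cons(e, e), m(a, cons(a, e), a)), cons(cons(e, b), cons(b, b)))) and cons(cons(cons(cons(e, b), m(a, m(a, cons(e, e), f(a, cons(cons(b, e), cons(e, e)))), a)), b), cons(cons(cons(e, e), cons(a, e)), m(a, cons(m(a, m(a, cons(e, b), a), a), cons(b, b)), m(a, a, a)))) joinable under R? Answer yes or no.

yes — NF(t₁) = cons(cons(cons(cons(e, b), cons(e, e)), b), cons(cons(cons(e, e), cons(a, e)), cons(cons(e, b), cons(b, b)))), NF(t₂) = cons(cons(cons(cons(e, b), cons(e, e)), b), cons(cons(cons(e, e), cons(a, e)), cons(cons(e, b), cons(b, b))))

Reduce t₁ = cons(cons(cons(f(b, e), m(a, cons(e, e), f(cons(cons(e, b), a), cons(cons(b, e), cons(e, e))))), b), cons(cons(cons(e, e), m(a, cons(a, e), a)), cons(cons(e, b), cons(b, b)))):
1. cons(cons(cons(f(b, e), m(a, cons(e, e), f(cons(cons(e, b), a), cons(cons(b, e), cons(e, e))))), b), cons(cons(cons(e, e), m(a, cons(a, e), a)), cons(cons(e, b), cons(b, b))))  →  cons(cons(cons(cons(e, b), m(a, cons(e, e), f(cons(cons(e, b), a), cons(cons(b, e), cons(e, e))))), b), cons(cons(cons(e, e), m(a, cons(a, e), a)), cons(cons(e, b), cons(b, b))))   [R3 at 1.1.1]
2. cons(cons(cons(cons(e, b), m(a, cons(e, e), f(cons(cons(e, b), a), cons(cons(b, e), cons(e, e))))), b), cons(cons(cons(e, e), m(a, cons(a, e), a)), cons(cons(e, b), cons(b, b))))  →  cons(cons(cons(cons(e, b), m(a, cons(e, e), a)), b), cons(cons(cons(e, e), m(a, cons(a, e), a)), cons(cons(e, b), cons(b, b))))   [R2 at 1.1.2.3]
3. cons(cons(cons(cons(e, b), m(a, cons(e, e), a)), b), cons(cons(cons(e, e), m(a, cons(a, e), a)), cons(cons(e, b), cons(b, b))))  →  cons(cons(cons(cons(e, b), cons(e, e)), b), cons(cons(cons(e, e), m(a, cons(a, e), a)), cons(cons(e, b), cons(b, b))))   [R6 at 1.1.2]
4. cons(cons(cons(cons(e, b), cons(e, e)), b), cons(cons(cons(e, e), m(a, cons(a, e), a)), cons(cons(e, b), cons(b, b))))  →  cons(cons(cons(cons(e, b), cons(e, e)), b), cons(cons(cons(e, e), cons(a, e)), cons(cons(e, b), cons(b, b))))   [R6 at 2.1.2]

Reduce t₂ = cons(cons(cons(cons(e, b), m(a, m(a, cons(e, e), f(a, cons(cons(b, e), cons(e, e)))), a)), b), cons(cons(cons(e, e), cons(a, e)), m(a, cons(m(a, m(a, cons(e, b), a), a), cons(b, b)), m(a, a, a)))):
1. cons(cons(cons(cons(e, b), m(a, m(a, cons(e, e), f(a, cons(cons(b, e), cons(e, e)))), a)), b), cons(cons(cons(e, e), cons(a, e)), m(a, cons(m(a, m(a, cons(e, b), a), a), cons(b, b)), m(a, a, a))))  →  cons(cons(cons(cons(e, b), m(a, cons(e, e), f(a, cons(cons(b, e), cons(e, e))))), b), cons(cons(cons(e, e), cons(a, e)), m(a, cons(m(a, m(a, cons(e, b), a), a), cons(b, b)), m(a, a, a))))   [R6 at 1.1.2]
2. cons(cons(cons(cons(e, b), m(a, cons(e, e), f(a, cons(cons(b, e), cons(e, e))))), b), cons(cons(cons(e, e), cons(a, e)), m(a, cons(m(a, m(a, cons(e, b), a), a), cons(b, b)), m(a, a, a))))  →  cons(cons(cons(cons(e, b), m(a, cons(e, e), a)), b), cons(cons(cons(e, e), cons(a, e)), m(a, cons(m(a, m(a, cons(e, b), a), a), cons(b, b)), m(a, a, a))))   [R2 at 1.1.2.3]
3. cons(cons(cons(cons(e, b), m(a, cons(e, e), a)), b), cons(cons(cons(e, e), cons(a, e)), m(a, cons(m(a, m(a, cons(e, b), a), a), cons(b, b)), m(a, a, a))))  →  cons(cons(cons(cons(e, b), cons(e, e)), b), cons(cons(cons(e, e), cons(a, e)), m(a, cons(m(a, m(a, cons(e, b), a), a), cons(b, b)), m(a, a, a))))   [R6 at 1.1.2]
4. cons(cons(cons(cons(e, b), cons(e, e)), b), cons(cons(cons(e, e), cons(a, e)), m(a, cons(m(a, m(a, cons(e, b), a), a), cons(b, b)), m(a, a, a))))  →  cons(cons(cons(cons(e, b), cons(e, e)), b), cons(cons(cons(e, e), cons(a, e)), m(a, cons(m(a, cons(e, b), a), cons(b, b)), m(a, a, a))))   [R6 at 2.2.2.1]
5. cons(cons(cons(cons(e, b), cons(e, e)), b), cons(cons(cons(e, e), cons(a, e)), m(a, cons(m(a, cons(e, b), a), cons(b, b)), m(a, a, a))))  →  cons(cons(cons(cons(e, b), cons(e, e)), b), cons(cons(cons(e, e), cons(a, e)), m(a, cons(cons(e, b), cons(b, b)), m(a, a, a))))   [R6 at 2.2.2.1]
6. cons(cons(cons(cons(e, b), cons(e, e)), b), cons(cons(cons(e, e), cons(a, e)), m(a, cons(cons(e, b), cons(b, b)), m(a, a, a))))  →  cons(cons(cons(cons(e, b), cons(e, e)), b), cons(cons(cons(e, e), cons(a, e)), m(a, cons(cons(e, b), cons(b, b)), a)))   [R6 at 2.2.3]
7. cons(cons(cons(cons(e, b), cons(e, e)), b), cons(cons(cons(e, e), cons(a, e)), m(a, cons(cons(e, b), cons(b, b)), a)))  →  cons(cons(cons(cons(e, b), cons(e, e)), b), cons(cons(cons(e, e), cons(a, e)), cons(cons(e, b), cons(b, b))))   [R6 at 2.2]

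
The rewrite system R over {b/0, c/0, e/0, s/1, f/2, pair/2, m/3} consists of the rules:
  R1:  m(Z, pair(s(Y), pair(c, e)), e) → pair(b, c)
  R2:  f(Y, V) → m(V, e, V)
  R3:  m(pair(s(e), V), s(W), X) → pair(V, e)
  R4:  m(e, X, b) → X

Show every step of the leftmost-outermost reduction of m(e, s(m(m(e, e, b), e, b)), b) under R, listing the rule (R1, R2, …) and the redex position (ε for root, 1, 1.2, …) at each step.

1. m(e, s(m(m(e, e, b), e, b)), b)  →  s(m(m(e, e, b), e, b))   [R4 at ε]
2. s(m(m(e, e, b), e, b))  →  s(m(e, e, b))   [R4 at 1.1]
3. s(m(e, e, b))  →  s(e)   [R4 at 1]

s(e)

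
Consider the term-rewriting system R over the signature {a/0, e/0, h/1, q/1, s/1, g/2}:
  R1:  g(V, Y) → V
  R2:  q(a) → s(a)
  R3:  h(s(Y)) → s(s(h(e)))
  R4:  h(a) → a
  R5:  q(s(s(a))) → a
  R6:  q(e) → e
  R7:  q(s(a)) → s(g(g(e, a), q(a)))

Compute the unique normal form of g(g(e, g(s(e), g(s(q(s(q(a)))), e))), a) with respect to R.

e

1. g(g(e, g(s(e), g(s(q(s(q(a)))), e))), a)  →  g(e, g(s(e), g(s(q(s(q(a)))), e)))   [R1 at ε]
2. g(e, g(s(e), g(s(q(s(q(a)))), e)))  →  e   [R1 at ε]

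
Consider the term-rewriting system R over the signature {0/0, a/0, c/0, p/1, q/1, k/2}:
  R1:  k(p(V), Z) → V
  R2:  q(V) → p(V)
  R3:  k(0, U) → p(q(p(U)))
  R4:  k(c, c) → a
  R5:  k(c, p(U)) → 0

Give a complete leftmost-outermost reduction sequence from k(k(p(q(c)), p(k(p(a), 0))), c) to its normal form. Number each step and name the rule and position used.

1. k(k(p(q(c)), p(k(p(a), 0))), c)  →  k(q(c), c)   [R1 at 1]
2. k(q(c), c)  →  k(p(c), c)   [R2 at 1]
3. k(p(c), c)  →  c   [R1 at ε]

c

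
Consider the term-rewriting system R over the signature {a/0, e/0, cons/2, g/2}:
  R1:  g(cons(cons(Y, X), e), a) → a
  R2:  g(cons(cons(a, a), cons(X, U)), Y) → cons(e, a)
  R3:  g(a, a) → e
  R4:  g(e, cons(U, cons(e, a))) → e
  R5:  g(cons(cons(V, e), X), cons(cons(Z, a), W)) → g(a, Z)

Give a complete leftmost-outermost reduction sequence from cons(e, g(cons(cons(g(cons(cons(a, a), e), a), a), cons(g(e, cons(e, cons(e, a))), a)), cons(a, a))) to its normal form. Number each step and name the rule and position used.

cons(e, cons(e, a))

1. cons(e, g(cons(cons(g(cons(cons(a, a), e), a), a), cons(g(e, cons(e, cons(e, a))), a)), cons(a, a)))  →  cons(e, g(cons(cons(a, a), cons(g(e, cons(e, cons(e, a))), a)), cons(a, a)))   [R1 at 2.1.1.1]
2. cons(e, g(cons(cons(a, a), cons(g(e, cons(e, cons(e, a))), a)), cons(a, a)))  →  cons(e, cons(e, a))   [R2 at 2]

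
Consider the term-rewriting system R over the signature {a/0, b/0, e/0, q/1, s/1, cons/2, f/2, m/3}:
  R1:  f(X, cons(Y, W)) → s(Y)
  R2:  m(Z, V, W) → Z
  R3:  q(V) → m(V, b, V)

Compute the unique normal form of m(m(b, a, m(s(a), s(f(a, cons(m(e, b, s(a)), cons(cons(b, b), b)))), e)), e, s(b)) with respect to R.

b

1. m(m(b, a, m(s(a), s(f(a, cons(m(e, b, s(a)), cons(cons(b, b), b)))), e)), e, s(b))  →  m(b, a, m(s(a), s(f(a, cons(m(e, b, s(a)), cons(cons(b, b), b)))), e))   [R2 at ε]
2. m(b, a, m(s(a), s(f(a, cons(m(e, b, s(a)), cons(cons(b, b), b)))), e))  →  b   [R2 at ε]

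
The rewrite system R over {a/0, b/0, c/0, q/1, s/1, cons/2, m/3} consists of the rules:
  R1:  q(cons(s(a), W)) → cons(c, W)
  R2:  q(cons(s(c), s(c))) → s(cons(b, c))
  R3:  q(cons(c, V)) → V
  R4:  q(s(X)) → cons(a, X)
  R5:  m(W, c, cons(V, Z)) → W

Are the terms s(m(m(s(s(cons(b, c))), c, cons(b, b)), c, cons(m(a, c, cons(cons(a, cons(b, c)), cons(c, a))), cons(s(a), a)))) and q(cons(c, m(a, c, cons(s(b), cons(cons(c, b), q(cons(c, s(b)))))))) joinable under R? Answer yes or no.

no — NF(t₁) = s(s(s(cons(b, c)))), NF(t₂) = a

Reduce t₁ = s(m(m(s(s(cons(b, c))), c, cons(b, b)), c, cons(m(a, c, cons(cons(a, cons(b, c)), cons(c, a))), cons(s(a), a)))):
1. s(m(m(s(s(cons(b, c))), c, cons(b, b)), c, cons(m(a, c, cons(cons(a, cons(b, c)), cons(c, a))), cons(s(a), a))))  →  s(m(s(s(cons(b, c))), c, cons(b, b)))   [R5 at 1]
2. s(m(s(s(cons(b, c))), c, cons(b, b)))  →  s(s(s(cons(b, c))))   [R5 at 1]

Reduce t₂ = q(cons(c, m(a, c, cons(s(b), cons(cons(c, b), q(cons(c, s(b)))))))):
1. q(cons(c, m(a, c, cons(s(b), cons(cons(c, b), q(cons(c, s(b))))))))  →  m(a, c, cons(s(b), cons(cons(c, b), q(cons(c, s(b))))))   [R3 at ε]
2. m(a, c, cons(s(b), cons(cons(c, b), q(cons(c, s(b))))))  →  a   [R5 at ε]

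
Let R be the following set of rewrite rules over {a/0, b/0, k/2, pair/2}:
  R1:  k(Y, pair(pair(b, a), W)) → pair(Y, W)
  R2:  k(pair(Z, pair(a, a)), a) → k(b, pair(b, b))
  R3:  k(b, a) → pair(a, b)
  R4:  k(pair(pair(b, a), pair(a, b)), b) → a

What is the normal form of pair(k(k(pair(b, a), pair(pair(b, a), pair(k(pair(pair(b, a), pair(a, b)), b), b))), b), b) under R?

pair(a, b)

1. pair(k(k(pair(b, a), pair(pair(b, a), pair(k(pair(pair(b, a), pair(a, b)), b), b))), b), b)  →  pair(k(pair(pair(b, a), pair(k(pair(pair(b, a), pair(a, b)), b), b)), b), b)   [R1 at 1.1]
2. pair(k(pair(pair(b, a), pair(k(pair(pair(b, a), pair(a, b)), b), b)), b), b)  →  pair(k(pair(pair(b, a), pair(a, b)), b), b)   [R4 at 1.1.2.1]
3. pair(k(pair(pair(b, a), pair(a, b)), b), b)  →  pair(a, b)   [R4 at 1]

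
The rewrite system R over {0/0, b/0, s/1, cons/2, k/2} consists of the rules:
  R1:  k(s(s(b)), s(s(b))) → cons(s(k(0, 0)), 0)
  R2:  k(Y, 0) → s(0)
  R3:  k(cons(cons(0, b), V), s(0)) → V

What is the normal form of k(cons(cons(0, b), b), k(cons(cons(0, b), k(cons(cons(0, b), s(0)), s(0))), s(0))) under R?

b

1. k(cons(cons(0, b), b), k(cons(cons(0, b), k(cons(cons(0, b), s(0)), s(0))), s(0)))  →  k(cons(cons(0, b), b), k(cons(cons(0, b), s(0)), s(0)))   [R3 at 2]
2. k(cons(cons(0, b), b), k(cons(cons(0, b), s(0)), s(0)))  →  k(cons(cons(0, b), b), s(0))   [R3 at 2]
3. k(cons(cons(0, b), b), s(0))  →  b   [R3 at ε]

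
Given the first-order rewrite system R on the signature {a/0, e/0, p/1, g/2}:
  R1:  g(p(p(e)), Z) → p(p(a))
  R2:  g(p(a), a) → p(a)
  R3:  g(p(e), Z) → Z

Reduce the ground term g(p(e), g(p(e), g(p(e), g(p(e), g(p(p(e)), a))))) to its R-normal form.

p(p(a))

1. g(p(e), g(p(e), g(p(e), g(p(e), g(p(p(e)), a)))))  →  g(p(e), g(p(e), g(p(e), g(p(p(e)), a))))   [R3 at ε]
2. g(p(e), g(p(e), g(p(e), g(p(p(e)), a))))  →  g(p(e), g(p(e), g(p(p(e)), a)))   [R3 at ε]
3. g(p(e), g(p(e), g(p(p(e)), a)))  →  g(p(e), g(p(p(e)), a))   [R3 at ε]
4. g(p(e), g(p(p(e)), a))  →  g(p(p(e)), a)   [R3 at ε]
5. g(p(p(e)), a)  →  p(p(a))   [R1 at ε]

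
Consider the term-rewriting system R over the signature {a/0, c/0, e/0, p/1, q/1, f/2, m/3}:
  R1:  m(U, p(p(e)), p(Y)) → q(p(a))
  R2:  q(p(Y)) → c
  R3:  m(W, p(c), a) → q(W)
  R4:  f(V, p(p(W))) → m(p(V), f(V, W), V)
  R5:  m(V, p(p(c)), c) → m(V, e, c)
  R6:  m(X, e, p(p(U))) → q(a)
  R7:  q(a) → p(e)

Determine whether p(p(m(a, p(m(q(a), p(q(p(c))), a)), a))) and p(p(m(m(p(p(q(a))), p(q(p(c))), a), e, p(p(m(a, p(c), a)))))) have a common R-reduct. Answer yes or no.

yes — NF(t₁) = p(p(p(e))), NF(t₂) = p(p(p(e)))

Reduce t₁ = p(p(m(a, p(m(q(a), p(q(p(c))), a)), a))):
1. p(p(m(a, p(m(q(a), p(q(p(c))), a)), a)))  →  p(p(m(a, p(m(p(e), p(q(p(c))), a)), a)))   [R7 at 1.1.2.1.1]
2. p(p(m(a, p(m(p(e), p(q(p(c))), a)), a)))  →  p(p(m(a, p(m(p(e), p(c), a)), a)))   [R2 at 1.1.2.1.2.1]
3. p(p(m(a, p(m(p(e), p(c), a)), a)))  →  p(p(m(a, p(q(p(e))), a)))   [R3 at 1.1.2.1]
4. p(p(m(a, p(q(p(e))), a)))  →  p(p(m(a, p(c), a)))   [R2 at 1.1.2.1]
5. p(p(m(a, p(c), a)))  →  p(p(q(a)))   [R3 at 1.1]
6. p(p(q(a)))  →  p(p(p(e)))   [R7 at 1.1]

Reduce t₂ = p(p(m(m(p(p(q(a))), p(q(p(c))), a), e, p(p(m(a, p(c), a)))))):
1. p(p(m(m(p(p(q(a))), p(q(p(c))), a), e, p(p(m(a, p(c), a))))))  →  p(p(q(a)))   [R6 at 1.1]
2. p(p(q(a)))  →  p(p(p(e)))   [R7 at 1.1]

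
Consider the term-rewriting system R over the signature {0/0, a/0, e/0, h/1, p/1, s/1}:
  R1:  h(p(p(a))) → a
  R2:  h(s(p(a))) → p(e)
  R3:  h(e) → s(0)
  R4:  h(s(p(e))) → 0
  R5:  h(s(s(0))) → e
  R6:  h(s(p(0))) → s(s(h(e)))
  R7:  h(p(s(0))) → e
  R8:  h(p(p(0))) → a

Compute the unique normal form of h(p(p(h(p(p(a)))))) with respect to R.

a

1. h(p(p(h(p(p(a))))))  →  h(p(p(a)))   [R1 at 1.1.1]
2. h(p(p(a)))  →  a   [R1 at ε]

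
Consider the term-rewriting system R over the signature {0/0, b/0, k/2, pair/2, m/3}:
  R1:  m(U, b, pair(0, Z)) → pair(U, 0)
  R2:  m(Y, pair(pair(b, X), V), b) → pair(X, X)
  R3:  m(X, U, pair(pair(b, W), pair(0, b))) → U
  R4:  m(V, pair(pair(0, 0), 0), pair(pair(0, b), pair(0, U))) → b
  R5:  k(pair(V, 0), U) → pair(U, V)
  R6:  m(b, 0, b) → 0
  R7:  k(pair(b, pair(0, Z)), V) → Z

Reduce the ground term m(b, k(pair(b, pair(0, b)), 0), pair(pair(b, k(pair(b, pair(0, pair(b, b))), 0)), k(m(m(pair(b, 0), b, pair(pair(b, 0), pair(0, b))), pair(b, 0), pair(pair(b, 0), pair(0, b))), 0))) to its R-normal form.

b

1. m(b, k(pair(b, pair(0, b)), 0), pair(pair(b, k(pair(b, pair(0, pair(b, b))), 0)), k(m(m(pair(b, 0), b, pair(pair(b, 0), pair(0, b))), pair(b, 0), pair(pair(b, 0), pair(0, b))), 0)))  →  m(b, b, pair(pair(b, k(pair(b, pair(0, pair(b, b))), 0)), k(m(m(pair(b, 0), b, pair(pair(b, 0), pair(0, b))), pair(b, 0), pair(pair(b, 0), pair(0, b))), 0)))   [R7 at 2]
2. m(b, b, pair(pair(b, k(pair(b, pair(0, pair(b, b))), 0)), k(m(m(pair(b, 0), b, pair(pair(b, 0), pair(0, b))), pair(b, 0), pair(pair(b, 0), pair(0, b))), 0)))  →  m(b, b, pair(pair(b, pair(b, b)), k(m(m(pair(b, 0), b, pair(pair(b, 0), pair(0, b))), pair(b, 0), pair(pair(b, 0), pair(0, b))), 0)))   [R7 at 3.1.2]
3. m(b, b, pair(pair(b, pair(b, b)), k(m(m(pair(b, 0), b, pair(pair(b, 0), pair(0, b))), pair(b, 0), pair(pair(b, 0), pair(0, b))), 0)))  →  m(b, b, pair(pair(b, pair(b, b)), k(pair(b, 0), 0)))   [R3 at 3.2.1]
4. m(b, b, pair(pair(b, pair(b, b)), k(pair(b, 0), 0)))  →  m(b, b, pair(pair(b, pair(b, b)), pair(0, b)))   [R5 at 3.2]
5. m(b, b, pair(pair(b, pair(b, b)), pair(0, b)))  →  b   [R3 at ε]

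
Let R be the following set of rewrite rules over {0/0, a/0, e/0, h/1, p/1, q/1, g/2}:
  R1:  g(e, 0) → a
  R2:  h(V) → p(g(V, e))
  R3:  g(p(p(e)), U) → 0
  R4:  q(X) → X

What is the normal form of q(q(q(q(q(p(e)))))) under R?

p(e)

1. q(q(q(q(q(p(e))))))  →  q(q(q(q(p(e)))))   [R4 at ε]
2. q(q(q(q(p(e)))))  →  q(q(q(p(e))))   [R4 at ε]
3. q(q(q(p(e))))  →  q(q(p(e)))   [R4 at ε]
4. q(q(p(e)))  →  q(p(e))   [R4 at ε]
5. q(p(e))  →  p(e)   [R4 at ε]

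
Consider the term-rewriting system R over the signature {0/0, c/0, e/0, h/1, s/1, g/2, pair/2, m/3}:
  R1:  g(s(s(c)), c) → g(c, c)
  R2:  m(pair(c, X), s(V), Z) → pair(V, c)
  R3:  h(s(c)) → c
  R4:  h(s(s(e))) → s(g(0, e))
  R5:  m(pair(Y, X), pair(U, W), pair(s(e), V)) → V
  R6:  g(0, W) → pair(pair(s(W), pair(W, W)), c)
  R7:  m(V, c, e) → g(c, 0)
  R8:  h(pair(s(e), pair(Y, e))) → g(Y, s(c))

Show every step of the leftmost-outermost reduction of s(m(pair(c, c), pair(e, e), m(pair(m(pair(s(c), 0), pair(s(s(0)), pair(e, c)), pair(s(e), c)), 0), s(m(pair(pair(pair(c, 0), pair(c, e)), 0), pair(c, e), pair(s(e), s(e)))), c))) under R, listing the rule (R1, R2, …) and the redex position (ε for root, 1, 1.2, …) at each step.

s(c)

1. s(m(pair(c, c), pair(e, e), m(pair(m(pair(s(c), 0), pair(s(s(0)), pair(e, c)), pair(s(e), c)), 0), s(m(pair(pair(pair(c, 0), pair(c, e)), 0), pair(c, e), pair(s(e), s(e)))), c)))  →  s(m(pair(c, c), pair(e, e), m(pair(c, 0), s(m(pair(pair(pair(c, 0), pair(c, e)), 0), pair(c, e), pair(s(e), s(e)))), c)))   [R5 at 1.3.1.1]
2. s(m(pair(c, c), pair(e, e), m(pair(c, 0), s(m(pair(pair(pair(c, 0), pair(c, e)), 0), pair(c, e), pair(s(e), s(e)))), c)))  →  s(m(pair(c, c), pair(e, e), pair(m(pair(pair(pair(c, 0), pair(c, e)), 0), pair(c, e), pair(s(e), s(e))), c)))   [R2 at 1.3]
3. s(m(pair(c, c), pair(e, e), pair(m(pair(pair(pair(c, 0), pair(c, e)), 0), pair(c, e), pair(s(e), s(e))), c)))  →  s(m(pair(c, c), pair(e, e), pair(s(e), c)))   [R5 at 1.3.1]
4. s(m(pair(c, c), pair(e, e), pair(s(e), c)))  →  s(c)   [R5 at 1]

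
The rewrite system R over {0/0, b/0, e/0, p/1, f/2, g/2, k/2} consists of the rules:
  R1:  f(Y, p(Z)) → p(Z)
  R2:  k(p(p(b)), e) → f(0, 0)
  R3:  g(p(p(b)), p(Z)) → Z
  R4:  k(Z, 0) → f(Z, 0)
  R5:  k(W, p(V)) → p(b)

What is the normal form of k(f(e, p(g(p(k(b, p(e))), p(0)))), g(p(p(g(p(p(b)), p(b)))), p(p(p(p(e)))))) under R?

p(b)

1. k(f(e, p(g(p(k(b, p(e))), p(0)))), g(p(p(g(p(p(b)), p(b)))), p(p(p(p(e))))))  →  k(p(g(p(k(b, p(e))), p(0))), g(p(p(g(p(p(b)), p(b)))), p(p(p(p(e))))))   [R1 at 1]
2. k(p(g(p(k(b, p(e))), p(0))), g(p(p(g(p(p(b)), p(b)))), p(p(p(p(e))))))  →  k(p(g(p(p(b)), p(0))), g(p(p(g(p(p(b)), p(b)))), p(p(p(p(e))))))   [R5 at 1.1.1.1]
3. k(p(g(p(p(b)), p(0))), g(p(p(g(p(p(b)), p(b)))), p(p(p(p(e))))))  →  k(p(0), g(p(p(g(p(p(b)), p(b)))), p(p(p(p(e))))))   [R3 at 1.1]
4. k(p(0), g(p(p(g(p(p(b)), p(b)))), p(p(p(p(e))))))  →  k(p(0), g(p(p(b)), p(p(p(p(e))))))   [R3 at 2.1.1.1]
5. k(p(0), g(p(p(b)), p(p(p(p(e))))))  →  k(p(0), p(p(p(e))))   [R3 at 2]
6. k(p(0), p(p(p(e))))  →  p(b)   [R5 at ε]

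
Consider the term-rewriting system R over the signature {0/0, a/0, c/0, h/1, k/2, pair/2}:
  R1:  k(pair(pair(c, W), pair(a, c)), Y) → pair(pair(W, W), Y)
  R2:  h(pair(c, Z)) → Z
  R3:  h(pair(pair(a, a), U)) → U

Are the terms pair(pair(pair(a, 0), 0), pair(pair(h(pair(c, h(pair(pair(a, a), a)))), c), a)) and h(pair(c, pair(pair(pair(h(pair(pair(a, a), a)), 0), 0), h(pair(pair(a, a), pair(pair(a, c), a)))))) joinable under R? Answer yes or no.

yes — NF(t₁) = pair(pair(pair(a, 0), 0), pair(pair(a, c), a)), NF(t₂) = pair(pair(pair(a, 0), 0), pair(pair(a, c), a))

Reduce t₁ = pair(pair(pair(a, 0), 0), pair(pair(h(pair(c, h(pair(pair(a, a), a)))), c), a)):
1. pair(pair(pair(a, 0), 0), pair(pair(h(pair(c, h(pair(pair(a, a), a)))), c), a))  →  pair(pair(pair(a, 0), 0), pair(pair(h(pair(pair(a, a), a)), c), a))   [R2 at 2.1.1]
2. pair(pair(pair(a, 0), 0), pair(pair(h(pair(pair(a, a), a)), c), a))  →  pair(pair(pair(a, 0), 0), pair(pair(a, c), a))   [R3 at 2.1.1]

Reduce t₂ = h(pair(c, pair(pair(pair(h(pair(pair(a, a), a)), 0), 0), h(pair(pair(a, a), pair(pair(a, c), a)))))):
1. h(pair(c, pair(pair(pair(h(pair(pair(a, a), a)), 0), 0), h(pair(pair(a, a), pair(pair(a, c), a))))))  →  pair(pair(pair(h(pair(pair(a, a), a)), 0), 0), h(pair(pair(a, a), pair(pair(a, c), a))))   [R2 at ε]
2. pair(pair(pair(h(pair(pair(a, a), a)), 0), 0), h(pair(pair(a, a), pair(pair(a, c), a))))  →  pair(pair(pair(a, 0), 0), h(pair(pair(a, a), pair(pair(a, c), a))))   [R3 at 1.1.1]
3. pair(pair(pair(a, 0), 0), h(pair(pair(a, a), pair(pair(a, c), a))))  →  pair(pair(pair(a, 0), 0), pair(pair(a, c), a))   [R3 at 2]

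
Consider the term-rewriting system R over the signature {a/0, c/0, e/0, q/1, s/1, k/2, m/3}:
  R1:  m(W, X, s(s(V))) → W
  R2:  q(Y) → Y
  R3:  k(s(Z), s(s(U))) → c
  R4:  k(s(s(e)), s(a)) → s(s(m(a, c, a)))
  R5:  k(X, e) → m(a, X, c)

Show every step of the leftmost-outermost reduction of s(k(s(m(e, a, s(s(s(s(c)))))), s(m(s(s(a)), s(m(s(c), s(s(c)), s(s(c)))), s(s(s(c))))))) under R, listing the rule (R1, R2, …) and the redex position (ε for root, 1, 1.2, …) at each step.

1. s(k(s(m(e, a, s(s(s(s(c)))))), s(m(s(s(a)), s(m(s(c), s(s(c)), s(s(c)))), s(s(s(c)))))))  →  s(k(s(e), s(m(s(s(a)), s(m(s(c), s(s(c)), s(s(c)))), s(s(s(c)))))))   [R1 at 1.1.1]
2. s(k(s(e), s(m(s(s(a)), s(m(s(c), s(s(c)), s(s(c)))), s(s(s(c)))))))  →  s(k(s(e), s(s(s(a)))))   [R1 at 1.2.1]
3. s(k(s(e), s(s(s(a)))))  →  s(c)   [R3 at 1]

s(c)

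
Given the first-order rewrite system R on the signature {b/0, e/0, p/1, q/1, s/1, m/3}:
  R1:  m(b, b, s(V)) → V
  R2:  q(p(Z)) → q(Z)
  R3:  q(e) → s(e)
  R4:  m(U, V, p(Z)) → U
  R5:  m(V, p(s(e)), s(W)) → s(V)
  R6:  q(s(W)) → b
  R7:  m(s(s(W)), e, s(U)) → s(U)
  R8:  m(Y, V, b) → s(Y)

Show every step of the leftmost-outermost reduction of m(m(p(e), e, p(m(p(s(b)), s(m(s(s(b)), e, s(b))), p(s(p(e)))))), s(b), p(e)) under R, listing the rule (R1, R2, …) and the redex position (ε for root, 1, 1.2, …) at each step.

1. m(m(p(e), e, p(m(p(s(b)), s(m(s(s(b)), e, s(b))), p(s(p(e)))))), s(b), p(e))  →  m(p(e), e, p(m(p(s(b)), s(m(s(s(b)), e, s(b))), p(s(p(e))))))   [R4 at ε]
2. m(p(e), e, p(m(p(s(b)), s(m(s(s(b)), e, s(b))), p(s(p(e))))))  →  p(e)   [R4 at ε]

p(e)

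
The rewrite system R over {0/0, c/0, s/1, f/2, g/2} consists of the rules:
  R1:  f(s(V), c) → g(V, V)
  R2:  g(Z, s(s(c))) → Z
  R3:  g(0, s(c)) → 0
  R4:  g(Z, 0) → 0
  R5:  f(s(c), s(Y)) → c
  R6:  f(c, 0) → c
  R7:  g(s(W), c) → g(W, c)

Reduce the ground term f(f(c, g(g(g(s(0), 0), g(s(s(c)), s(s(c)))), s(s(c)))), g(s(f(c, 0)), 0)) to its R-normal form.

1. f(f(c, g(g(g(s(0), 0), g(s(s(c)), s(s(c)))), s(s(c)))), g(s(f(c, 0)), 0))  →  f(f(c, g(g(s(0), 0), g(s(s(c)), s(s(c))))), g(s(f(c, 0)), 0))   [R2 at 1.2]
2. f(f(c, g(g(s(0), 0), g(s(s(c)), s(s(c))))), g(s(f(c, 0)), 0))  →  f(f(c, g(0, g(s(s(c)), s(s(c))))), g(s(f(c, 0)), 0))   [R4 at 1.2.1]
3. f(f(c, g(0, g(s(s(c)), s(s(c))))), g(s(f(c, 0)), 0))  →  f(f(c, g(0, s(s(c)))), g(s(f(c, 0)), 0))   [R2 at 1.2.2]
4. f(f(c, g(0, s(s(c)))), g(s(f(c, 0)), 0))  →  f(f(c, 0), g(s(f(c, 0)), 0))   [R2 at 1.2]
5. f(f(c, 0), g(s(f(c, 0)), 0))  →  f(c, g(s(f(c, 0)), 0))   [R6 at 1]
6. f(c, g(s(f(c, 0)), 0))  →  f(c, 0)   [R4 at 2]
7. f(c, 0)  →  c   [R6 at ε]

c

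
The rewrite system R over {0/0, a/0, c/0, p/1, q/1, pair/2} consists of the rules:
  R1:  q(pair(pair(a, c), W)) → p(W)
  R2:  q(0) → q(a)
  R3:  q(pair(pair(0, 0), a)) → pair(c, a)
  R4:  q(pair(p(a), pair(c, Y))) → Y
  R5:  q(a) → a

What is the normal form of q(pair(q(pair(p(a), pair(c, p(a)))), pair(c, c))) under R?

c

1. q(pair(q(pair(p(a), pair(c, p(a)))), pair(c, c)))  →  q(pair(p(a), pair(c, c)))   [R4 at 1.1]
2. q(pair(p(a), pair(c, c)))  →  c   [R4 at ε]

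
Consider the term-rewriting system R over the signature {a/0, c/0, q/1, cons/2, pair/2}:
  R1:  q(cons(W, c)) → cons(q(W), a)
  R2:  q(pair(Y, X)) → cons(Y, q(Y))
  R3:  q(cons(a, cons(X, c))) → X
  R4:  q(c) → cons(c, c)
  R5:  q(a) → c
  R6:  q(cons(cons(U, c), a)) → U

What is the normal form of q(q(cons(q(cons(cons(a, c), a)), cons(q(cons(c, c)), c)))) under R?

c

1. q(q(cons(q(cons(cons(a, c), a)), cons(q(cons(c, c)), c))))  →  q(q(cons(a, cons(q(cons(c, c)), c))))   [R6 at 1.1.1]
2. q(q(cons(a, cons(q(cons(c, c)), c))))  →  q(q(cons(c, c)))   [R3 at 1]
3. q(q(cons(c, c)))  →  q(cons(q(c), a))   [R1 at 1]
4. q(cons(q(c), a))  →  q(cons(cons(c, c), a))   [R4 at 1.1]
5. q(cons(cons(c, c), a))  →  c   [R6 at ε]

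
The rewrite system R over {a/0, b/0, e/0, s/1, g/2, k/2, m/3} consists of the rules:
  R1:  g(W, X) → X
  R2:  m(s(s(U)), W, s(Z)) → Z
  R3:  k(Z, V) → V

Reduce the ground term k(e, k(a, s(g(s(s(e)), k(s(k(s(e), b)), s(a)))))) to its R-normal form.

1. k(e, k(a, s(g(s(s(e)), k(s(k(s(e), b)), s(a))))))  →  k(a, s(g(s(s(e)), k(s(k(s(e), b)), s(a)))))   [R3 at ε]
2. k(a, s(g(s(s(e)), k(s(k(s(e), b)), s(a)))))  →  s(g(s(s(e)), k(s(k(s(e), b)), s(a))))   [R3 at ε]
3. s(g(s(s(e)), k(s(k(s(e), b)), s(a))))  →  s(k(s(k(s(e), b)), s(a)))   [R1 at 1]
4. s(k(s(k(s(e), b)), s(a)))  →  s(s(a))   [R3 at 1]

s(s(a))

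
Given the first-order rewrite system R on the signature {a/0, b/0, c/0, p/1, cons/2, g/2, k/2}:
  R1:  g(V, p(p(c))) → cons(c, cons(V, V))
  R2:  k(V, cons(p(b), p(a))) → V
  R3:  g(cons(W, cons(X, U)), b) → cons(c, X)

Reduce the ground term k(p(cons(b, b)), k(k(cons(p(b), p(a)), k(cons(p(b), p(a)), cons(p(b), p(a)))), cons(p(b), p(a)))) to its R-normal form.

1. k(p(cons(b, b)), k(k(cons(p(b), p(a)), k(cons(p(b), p(a)), cons(p(b), p(a)))), cons(p(b), p(a))))  →  k(p(cons(b, b)), k(cons(p(b), p(a)), k(cons(p(b), p(a)), cons(p(b), p(a)))))   [R2 at 2]
2. k(p(cons(b, b)), k(cons(p(b), p(a)), k(cons(p(b), p(a)), cons(p(b), p(a)))))  →  k(p(cons(b, b)), k(cons(p(b), p(a)), cons(p(b), p(a))))   [R2 at 2.2]
3. k(p(cons(b, b)), k(cons(p(b), p(a)), cons(p(b), p(a))))  →  k(p(cons(b, b)), cons(p(b), p(a)))   [R2 at 2]
4. k(p(cons(b, b)), cons(p(b), p(a)))  →  p(cons(b, b))   [R2 at ε]

p(cons(b, b))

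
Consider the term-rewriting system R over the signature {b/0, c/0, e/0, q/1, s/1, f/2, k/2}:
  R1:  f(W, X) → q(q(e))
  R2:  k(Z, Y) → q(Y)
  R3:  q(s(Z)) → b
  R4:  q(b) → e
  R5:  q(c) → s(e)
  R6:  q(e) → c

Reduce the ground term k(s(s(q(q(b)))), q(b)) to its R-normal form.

c

1. k(s(s(q(q(b)))), q(b))  →  q(q(b))   [R2 at ε]
2. q(q(b))  →  q(e)   [R4 at 1]
3. q(e)  →  c   [R6 at ε]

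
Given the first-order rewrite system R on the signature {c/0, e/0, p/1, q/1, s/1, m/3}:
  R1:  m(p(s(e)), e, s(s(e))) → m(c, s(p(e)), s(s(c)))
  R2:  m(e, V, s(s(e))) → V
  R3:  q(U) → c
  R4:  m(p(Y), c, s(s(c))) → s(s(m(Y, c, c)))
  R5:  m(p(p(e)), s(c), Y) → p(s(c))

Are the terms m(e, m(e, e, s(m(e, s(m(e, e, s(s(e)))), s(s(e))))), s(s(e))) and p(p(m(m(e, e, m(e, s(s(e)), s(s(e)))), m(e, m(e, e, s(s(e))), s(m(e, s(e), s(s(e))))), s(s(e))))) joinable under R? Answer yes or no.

Reduce t₁ = m(e, m(e, e, s(m(e, s(m(e, e, s(s(e)))), s(s(e))))), s(s(e))):
1. m(e, m(e, e, s(m(e, s(m(e, e, s(s(e)))), s(s(e))))), s(s(e)))  →  m(e, e, s(m(e, s(m(e, e, s(s(e)))), s(s(e)))))   [R2 at ε]
2. m(e, e, s(m(e, s(m(e, e, s(s(e)))), s(s(e)))))  →  m(e, e, s(s(m(e, e, s(s(e))))))   [R2 at 3.1]
3. m(e, e, s(s(m(e, e, s(s(e))))))  →  m(e, e, s(s(e)))   [R2 at 3.1.1]
4. m(e, e, s(s(e)))  →  e   [R2 at ε]

Reduce t₂ = p(p(m(m(e, e, m(e, s(s(e)), s(s(e)))), m(e, m(e, e, s(s(e))), s(m(e, s(e), s(s(e))))), s(s(e))))):
1. p(p(m(m(e, e, m(e, s(s(e)), s(s(e)))), m(e, m(e, e, s(s(e))), s(m(e, s(e), s(s(e))))), s(s(e)))))  →  p(p(m(m(e, e, s(s(e))), m(e, m(e, e, s(s(e))), s(m(e, s(e), s(s(e))))), s(s(e)))))   [R2 at 1.1.1.3]
2. p(p(m(m(e, e, s(s(e))), m(e, m(e, e, s(s(e))), s(m(e, s(e), s(s(e))))), s(s(e)))))  →  p(p(m(e, m(e, m(e, e, s(s(e))), s(m(e, s(e), s(s(e))))), s(s(e)))))   [R2 at 1.1.1]
3. p(p(m(e, m(e, m(e, e, s(s(e))), s(m(e, s(e), s(s(e))))), s(s(e)))))  →  p(p(m(e, m(e, e, s(s(e))), s(m(e, s(e), s(s(e)))))))   [R2 at 1.1]
4. p(p(m(e, m(e, e, s(s(e))), s(m(e, s(e), s(s(e)))))))  →  p(p(m(e, e, s(m(e, s(e), s(s(e)))))))   [R2 at 1.1.2]
5. p(p(m(e, e, s(m(e, s(e), s(s(e)))))))  →  p(p(m(e, e, s(s(e)))))   [R2 at 1.1.3.1]
6. p(p(m(e, e, s(s(e)))))  →  p(p(e))   [R2 at 1.1]

no — NF(t₁) = e, NF(t₂) = p(p(e))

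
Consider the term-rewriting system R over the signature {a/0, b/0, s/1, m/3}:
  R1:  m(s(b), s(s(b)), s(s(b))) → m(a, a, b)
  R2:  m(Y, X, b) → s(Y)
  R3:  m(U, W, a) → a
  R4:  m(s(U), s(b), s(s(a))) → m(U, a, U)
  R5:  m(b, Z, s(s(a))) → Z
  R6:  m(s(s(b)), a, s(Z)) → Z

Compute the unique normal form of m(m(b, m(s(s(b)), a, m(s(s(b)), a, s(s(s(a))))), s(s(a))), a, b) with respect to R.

1. m(m(b, m(s(s(b)), a, m(s(s(b)), a, s(s(s(a))))), s(s(a))), a, b)  →  s(m(b, m(s(s(b)), a, m(s(s(b)), a, s(s(s(a))))), s(s(a))))   [R2 at ε]
2. s(m(b, m(s(s(b)), a, m(s(s(b)), a, s(s(s(a))))), s(s(a))))  →  s(m(s(s(b)), a, m(s(s(b)), a, s(s(s(a))))))   [R5 at 1]
3. s(m(s(s(b)), a, m(s(s(b)), a, s(s(s(a))))))  →  s(m(s(s(b)), a, s(s(a))))   [R6 at 1.3]
4. s(m(s(s(b)), a, s(s(a))))  →  s(s(a))   [R6 at 1]

s(s(a))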